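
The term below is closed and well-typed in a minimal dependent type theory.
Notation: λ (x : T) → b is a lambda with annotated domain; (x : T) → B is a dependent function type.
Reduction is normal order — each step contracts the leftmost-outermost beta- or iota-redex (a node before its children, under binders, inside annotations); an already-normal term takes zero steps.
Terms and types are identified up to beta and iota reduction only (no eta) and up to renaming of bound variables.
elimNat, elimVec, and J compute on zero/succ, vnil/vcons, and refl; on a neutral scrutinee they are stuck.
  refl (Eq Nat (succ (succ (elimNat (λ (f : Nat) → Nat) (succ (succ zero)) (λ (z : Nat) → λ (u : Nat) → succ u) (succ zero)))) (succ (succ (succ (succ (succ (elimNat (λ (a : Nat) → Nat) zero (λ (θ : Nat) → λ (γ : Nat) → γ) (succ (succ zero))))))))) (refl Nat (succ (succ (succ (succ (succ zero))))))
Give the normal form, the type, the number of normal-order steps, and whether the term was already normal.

normal form:
  refl (Eq Nat (succ (succ (succ (succ (succ zero))))) (succ (succ (succ (succ (succ zero)))))) (refl Nat (succ (succ (succ (succ (succ zero))))))
inferred type:
  Eq (Eq Nat (succ (succ (succ (succ (succ zero))))) (succ (succ (succ (succ (succ zero)))))) (refl Nat (succ (succ (succ (succ (succ zero)))))) (refl Nat (succ (succ (succ (succ (succ zero))))))
reduction steps (normal order): 11
already normal: no
first redex: an elimNat iota-redex


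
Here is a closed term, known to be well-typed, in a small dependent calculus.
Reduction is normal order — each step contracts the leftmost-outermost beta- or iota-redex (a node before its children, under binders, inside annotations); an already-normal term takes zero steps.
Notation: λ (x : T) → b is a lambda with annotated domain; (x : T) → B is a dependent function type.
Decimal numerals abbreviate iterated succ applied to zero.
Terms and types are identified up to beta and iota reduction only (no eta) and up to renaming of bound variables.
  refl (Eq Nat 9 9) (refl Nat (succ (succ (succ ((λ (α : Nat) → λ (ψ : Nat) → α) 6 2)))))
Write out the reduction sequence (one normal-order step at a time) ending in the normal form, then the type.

reduction (normal order):
  refl (Eq Nat 9 9) (refl Nat (succ (succ (succ ((λ (α : Nat) → λ (ψ : Nat) → α) 6 2)))))
  ~> refl (Eq Nat 9 9) (refl Nat (succ (succ (succ ((λ (α : Nat) → 6) 2)))))
  ~> refl (Eq Nat 9 9) (refl Nat 9)
type:
  Eq (Eq Nat 9 9) (refl Nat 9) (refl Nat 9)


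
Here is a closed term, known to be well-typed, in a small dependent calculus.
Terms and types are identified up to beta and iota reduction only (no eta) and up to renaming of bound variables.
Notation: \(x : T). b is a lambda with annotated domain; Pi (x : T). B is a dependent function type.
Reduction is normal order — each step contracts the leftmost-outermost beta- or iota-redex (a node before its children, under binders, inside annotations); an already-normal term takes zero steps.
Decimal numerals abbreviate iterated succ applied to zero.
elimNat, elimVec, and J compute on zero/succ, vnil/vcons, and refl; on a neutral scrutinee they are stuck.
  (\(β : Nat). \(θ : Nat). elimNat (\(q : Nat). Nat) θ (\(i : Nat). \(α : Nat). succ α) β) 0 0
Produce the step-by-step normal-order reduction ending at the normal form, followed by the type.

normal-order reduction sequence:
  (\(β : Nat). \(θ : Nat). elimNat (\(q : Nat). Nat) θ (\(i : Nat). \(α : Nat). succ α) β) 0 0
  ~> (\(β : Nat). elimNat (\(θ : Nat). Nat) β (\(q : Nat). \(i : Nat). succ i) 0) 0
  ~> elimNat (\(β : Nat). Nat) 0 (\(θ : Nat). \(q : Nat). succ q) 0
  ~> 0
type:
  Nat


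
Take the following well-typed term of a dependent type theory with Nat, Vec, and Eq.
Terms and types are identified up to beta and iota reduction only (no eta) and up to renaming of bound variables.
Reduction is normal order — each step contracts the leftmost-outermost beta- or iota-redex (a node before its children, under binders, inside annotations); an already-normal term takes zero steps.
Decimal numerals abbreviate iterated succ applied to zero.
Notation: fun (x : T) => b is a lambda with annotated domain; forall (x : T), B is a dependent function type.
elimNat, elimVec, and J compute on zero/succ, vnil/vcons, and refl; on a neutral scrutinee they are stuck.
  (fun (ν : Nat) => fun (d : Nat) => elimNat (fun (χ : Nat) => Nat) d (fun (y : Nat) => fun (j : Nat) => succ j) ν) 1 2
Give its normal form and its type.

reduced normal form:
  3
the term's type:
  Nat
observation: the term reaches its normal form after 6 normal-order steps.


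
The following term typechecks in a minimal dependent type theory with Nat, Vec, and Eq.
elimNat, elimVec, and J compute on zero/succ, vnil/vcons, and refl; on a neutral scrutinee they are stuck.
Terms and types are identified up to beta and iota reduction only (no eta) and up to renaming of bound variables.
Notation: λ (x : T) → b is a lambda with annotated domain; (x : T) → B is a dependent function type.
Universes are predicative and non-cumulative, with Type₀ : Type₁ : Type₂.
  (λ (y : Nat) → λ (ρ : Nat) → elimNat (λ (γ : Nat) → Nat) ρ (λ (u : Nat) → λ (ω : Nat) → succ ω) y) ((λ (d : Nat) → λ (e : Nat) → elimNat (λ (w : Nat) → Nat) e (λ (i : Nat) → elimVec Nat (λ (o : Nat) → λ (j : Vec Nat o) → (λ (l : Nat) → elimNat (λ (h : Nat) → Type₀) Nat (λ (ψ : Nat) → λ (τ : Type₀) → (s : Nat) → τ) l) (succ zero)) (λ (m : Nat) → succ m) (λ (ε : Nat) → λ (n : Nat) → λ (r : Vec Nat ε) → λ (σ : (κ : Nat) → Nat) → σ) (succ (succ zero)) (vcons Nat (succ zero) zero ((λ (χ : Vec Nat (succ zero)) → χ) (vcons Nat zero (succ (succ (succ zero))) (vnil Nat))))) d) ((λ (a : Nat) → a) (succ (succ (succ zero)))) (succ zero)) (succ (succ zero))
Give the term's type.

the term's type:
  Nat


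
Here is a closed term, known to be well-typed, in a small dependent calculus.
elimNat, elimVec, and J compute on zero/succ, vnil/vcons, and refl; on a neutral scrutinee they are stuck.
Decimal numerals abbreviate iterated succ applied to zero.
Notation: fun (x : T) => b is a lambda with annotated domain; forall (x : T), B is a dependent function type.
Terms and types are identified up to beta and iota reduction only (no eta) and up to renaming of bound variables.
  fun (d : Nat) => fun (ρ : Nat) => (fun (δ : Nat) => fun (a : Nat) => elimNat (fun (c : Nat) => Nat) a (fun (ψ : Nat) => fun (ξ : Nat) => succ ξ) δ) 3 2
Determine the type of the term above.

type:
  forall (d : Nat), forall (ρ : Nat), Nat


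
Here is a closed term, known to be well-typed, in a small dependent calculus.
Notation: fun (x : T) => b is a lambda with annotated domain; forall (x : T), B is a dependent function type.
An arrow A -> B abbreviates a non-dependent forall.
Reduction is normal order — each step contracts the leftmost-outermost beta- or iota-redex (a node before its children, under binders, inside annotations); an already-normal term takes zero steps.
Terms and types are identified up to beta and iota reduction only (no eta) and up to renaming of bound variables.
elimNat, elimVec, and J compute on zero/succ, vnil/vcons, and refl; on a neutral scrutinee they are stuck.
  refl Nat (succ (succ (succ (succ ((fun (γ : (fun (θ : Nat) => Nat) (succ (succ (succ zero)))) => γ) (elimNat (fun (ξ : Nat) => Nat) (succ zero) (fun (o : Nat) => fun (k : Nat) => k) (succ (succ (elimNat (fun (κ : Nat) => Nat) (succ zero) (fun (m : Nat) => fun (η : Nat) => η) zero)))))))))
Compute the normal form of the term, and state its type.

reduced normal form:
  refl Nat (succ (succ (succ (succ (succ zero)))))
the term's type:
  Eq Nat (succ (succ (succ (succ (succ zero))))) (succ (succ (succ (succ (succ zero)))))


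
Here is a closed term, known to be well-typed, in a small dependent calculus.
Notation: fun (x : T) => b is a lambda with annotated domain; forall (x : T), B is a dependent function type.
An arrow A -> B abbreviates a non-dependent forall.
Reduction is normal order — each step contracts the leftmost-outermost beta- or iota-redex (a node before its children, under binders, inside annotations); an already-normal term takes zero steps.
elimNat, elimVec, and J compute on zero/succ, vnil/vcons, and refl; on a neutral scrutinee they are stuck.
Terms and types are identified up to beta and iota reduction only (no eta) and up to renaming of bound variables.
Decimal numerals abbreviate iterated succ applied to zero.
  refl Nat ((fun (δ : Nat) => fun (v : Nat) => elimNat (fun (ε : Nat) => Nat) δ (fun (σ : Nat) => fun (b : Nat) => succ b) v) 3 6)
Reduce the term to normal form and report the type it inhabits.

normal form:
  refl Nat 9
type:
  Eq Nat 9 9
observation: 21 normal-order steps separate the term from its normal form.


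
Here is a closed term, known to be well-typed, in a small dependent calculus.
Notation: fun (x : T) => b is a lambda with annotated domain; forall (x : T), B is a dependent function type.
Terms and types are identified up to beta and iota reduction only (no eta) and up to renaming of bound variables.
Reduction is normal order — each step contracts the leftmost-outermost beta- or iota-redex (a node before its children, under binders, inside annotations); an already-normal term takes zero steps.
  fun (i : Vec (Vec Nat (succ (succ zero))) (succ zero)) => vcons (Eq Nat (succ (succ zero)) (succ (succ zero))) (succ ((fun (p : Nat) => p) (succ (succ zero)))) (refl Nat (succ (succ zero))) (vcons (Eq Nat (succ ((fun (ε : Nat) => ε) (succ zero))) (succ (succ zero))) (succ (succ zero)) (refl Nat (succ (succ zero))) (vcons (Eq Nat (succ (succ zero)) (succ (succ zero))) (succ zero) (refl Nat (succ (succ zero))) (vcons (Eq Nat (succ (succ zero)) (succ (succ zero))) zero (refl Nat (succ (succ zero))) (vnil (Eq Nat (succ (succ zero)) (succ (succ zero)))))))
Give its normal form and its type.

reduced normal form:
  fun (i : Vec (Vec Nat (succ (succ zero))) (succ zero)) => vcons (Eq Nat (succ (succ zero)) (succ (succ zero))) (succ (succ (succ zero))) (refl Nat (succ (succ zero))) (vcons (Eq Nat (succ (succ zero)) (succ (succ zero))) (succ (succ zero)) (refl Nat (succ (succ zero))) (vcons (Eq Nat (succ (succ zero)) (succ (succ zero))) (succ zero) (refl Nat (succ (succ zero))) (vcons (Eq Nat (succ (succ zero)) (succ (succ zero))) zero (refl Nat (succ (succ zero))) (vnil (Eq Nat (succ (succ zero)) (succ (succ zero)))))))
inferred type:
  forall (i : Vec (Vec Nat (succ (succ zero))) (succ zero)), Vec (Eq Nat (succ (succ zero)) (succ (succ zero))) (succ (succ (succ (succ zero))))
observation: the leftmost-outermost redex is a beta-redex, and normalization takes 2 steps.


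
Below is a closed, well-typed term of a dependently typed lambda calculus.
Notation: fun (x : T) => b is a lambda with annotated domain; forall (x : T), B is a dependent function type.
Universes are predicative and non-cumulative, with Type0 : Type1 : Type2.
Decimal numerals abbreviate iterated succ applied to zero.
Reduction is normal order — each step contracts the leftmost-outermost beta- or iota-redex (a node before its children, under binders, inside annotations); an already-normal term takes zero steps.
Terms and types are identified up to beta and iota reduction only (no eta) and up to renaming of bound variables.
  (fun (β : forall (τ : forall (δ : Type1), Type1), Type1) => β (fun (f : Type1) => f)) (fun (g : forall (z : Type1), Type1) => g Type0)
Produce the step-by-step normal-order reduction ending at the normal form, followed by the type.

normal-order reduction sequence:
  (fun (β : forall (τ : forall (δ : Type1), Type1), Type1) => β (fun (f : Type1) => f)) (fun (g : forall (z : Type1), Type1) => g Type0)
  ~> (fun (β : forall (τ : Type1), Type1) => β Type0) (fun (δ : Type1) => δ)
  ~> (fun (β : Type1) => β) Type0
  ~> Type0
the term's type:
  Type1


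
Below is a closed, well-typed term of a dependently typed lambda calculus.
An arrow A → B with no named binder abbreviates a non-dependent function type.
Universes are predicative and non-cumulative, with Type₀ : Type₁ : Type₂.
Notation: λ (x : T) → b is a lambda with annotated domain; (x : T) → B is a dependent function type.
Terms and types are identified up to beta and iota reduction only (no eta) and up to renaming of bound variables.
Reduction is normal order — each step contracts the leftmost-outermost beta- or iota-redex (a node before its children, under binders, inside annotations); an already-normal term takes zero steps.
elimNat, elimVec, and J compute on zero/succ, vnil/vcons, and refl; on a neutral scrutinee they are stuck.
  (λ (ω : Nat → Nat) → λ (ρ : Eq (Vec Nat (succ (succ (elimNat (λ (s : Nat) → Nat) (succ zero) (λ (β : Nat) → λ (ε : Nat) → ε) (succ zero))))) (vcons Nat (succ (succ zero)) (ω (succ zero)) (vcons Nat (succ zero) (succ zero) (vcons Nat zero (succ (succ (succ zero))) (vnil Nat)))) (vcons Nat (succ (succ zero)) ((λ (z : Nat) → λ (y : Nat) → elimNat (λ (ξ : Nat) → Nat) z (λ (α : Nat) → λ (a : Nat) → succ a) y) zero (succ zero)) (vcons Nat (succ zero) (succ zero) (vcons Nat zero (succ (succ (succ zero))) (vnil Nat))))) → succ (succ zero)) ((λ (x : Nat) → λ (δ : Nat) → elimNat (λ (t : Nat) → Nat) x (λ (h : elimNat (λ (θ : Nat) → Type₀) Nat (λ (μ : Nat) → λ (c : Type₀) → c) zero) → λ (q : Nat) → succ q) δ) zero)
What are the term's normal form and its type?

resulting normal form:
  λ (ω : Eq (Vec Nat (succ (succ (succ zero)))) (vcons Nat (succ (succ zero)) (succ zero) (vcons Nat (succ zero) (succ zero) (vcons Nat zero (succ (succ (succ zero))) (vnil Nat)))) (vcons Nat (succ (succ zero)) (succ zero) (vcons Nat (succ zero) (succ zero) (vcons Nat zero (succ (succ (succ zero))) (vnil Nat))))) → succ (succ zero)
inferred type:
  Eq (Vec Nat (succ (succ (succ zero)))) (vcons Nat (succ (succ zero)) (succ zero) (vcons Nat (succ zero) (succ zero) (vcons Nat zero (succ (succ (succ zero))) (vnil Nat)))) (vcons Nat (succ (succ zero)) (succ zero) (vcons Nat (succ zero) (succ zero) (vcons Nat zero (succ (succ (succ zero))) (vnil Nat)))) → Nat
observation: 17 normal-order steps separate the term from its normal form.


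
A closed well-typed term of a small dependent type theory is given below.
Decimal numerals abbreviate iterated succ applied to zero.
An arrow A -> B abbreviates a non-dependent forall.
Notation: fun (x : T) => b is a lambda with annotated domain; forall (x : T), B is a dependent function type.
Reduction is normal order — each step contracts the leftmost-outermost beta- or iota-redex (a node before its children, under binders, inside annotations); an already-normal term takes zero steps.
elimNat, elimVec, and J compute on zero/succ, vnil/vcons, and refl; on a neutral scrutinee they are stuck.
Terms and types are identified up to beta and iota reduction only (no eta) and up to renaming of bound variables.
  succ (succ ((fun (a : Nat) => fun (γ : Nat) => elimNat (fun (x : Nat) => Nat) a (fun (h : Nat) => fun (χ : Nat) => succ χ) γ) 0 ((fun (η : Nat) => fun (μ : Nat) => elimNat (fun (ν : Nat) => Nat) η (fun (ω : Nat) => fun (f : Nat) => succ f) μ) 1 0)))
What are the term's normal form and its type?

reduced normal form:
  3
type:
  Nat
observation: the leftmost-outermost redex is a beta-redex, and normalization takes 9 steps.


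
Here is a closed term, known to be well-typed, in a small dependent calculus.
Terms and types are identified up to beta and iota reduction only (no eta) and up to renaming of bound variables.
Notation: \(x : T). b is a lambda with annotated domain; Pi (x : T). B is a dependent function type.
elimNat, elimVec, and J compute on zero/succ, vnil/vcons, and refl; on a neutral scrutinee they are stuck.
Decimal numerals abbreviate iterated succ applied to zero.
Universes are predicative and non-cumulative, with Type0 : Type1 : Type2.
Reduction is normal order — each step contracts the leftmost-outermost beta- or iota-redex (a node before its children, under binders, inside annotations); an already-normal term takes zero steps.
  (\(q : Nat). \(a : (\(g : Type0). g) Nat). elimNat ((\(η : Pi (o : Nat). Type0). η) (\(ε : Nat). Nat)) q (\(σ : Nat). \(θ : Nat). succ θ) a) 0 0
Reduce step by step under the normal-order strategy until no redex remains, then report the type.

normal-order reduction:
  (\(q : Nat). \(a : (\(g : Type0). g) Nat). elimNat ((\(η : Pi (o : Nat). Type0). η) (\(ε : Nat). Nat)) q (\(σ : Nat). \(θ : Nat). succ θ) a) 0 0
  ~> (\(q : (\(a : Type0). a) Nat). elimNat ((\(g : Pi (η : Nat). Type0). g) (\(o : Nat). Nat)) 0 (\(ε : Nat). \(σ : Nat). succ σ) q) 0
  ~> elimNat ((\(q : Pi (a : Nat). Type0). q) (\(g : Nat). Nat)) 0 (\(η : Nat). \(o : Nat). succ o) 0
  ~> 0
inferred type:
  Nat


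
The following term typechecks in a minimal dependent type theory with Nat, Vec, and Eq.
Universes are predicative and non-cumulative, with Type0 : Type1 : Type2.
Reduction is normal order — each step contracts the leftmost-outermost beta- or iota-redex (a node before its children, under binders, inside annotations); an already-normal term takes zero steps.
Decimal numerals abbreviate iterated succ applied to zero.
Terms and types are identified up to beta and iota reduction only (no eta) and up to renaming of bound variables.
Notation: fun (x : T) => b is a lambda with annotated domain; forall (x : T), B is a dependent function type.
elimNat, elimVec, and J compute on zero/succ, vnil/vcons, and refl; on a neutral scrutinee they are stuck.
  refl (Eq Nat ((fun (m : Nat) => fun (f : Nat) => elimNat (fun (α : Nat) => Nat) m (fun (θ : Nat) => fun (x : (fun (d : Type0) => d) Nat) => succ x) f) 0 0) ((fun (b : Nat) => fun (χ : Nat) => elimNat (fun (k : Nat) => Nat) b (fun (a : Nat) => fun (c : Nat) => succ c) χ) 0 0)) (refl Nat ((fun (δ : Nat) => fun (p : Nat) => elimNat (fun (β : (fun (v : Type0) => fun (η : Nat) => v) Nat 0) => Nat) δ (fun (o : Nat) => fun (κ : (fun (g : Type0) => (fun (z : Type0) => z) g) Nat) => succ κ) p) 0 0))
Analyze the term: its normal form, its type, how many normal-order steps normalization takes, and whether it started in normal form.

normal form:
  refl (Eq Nat 0 0) (refl Nat 0)
inferred type:
  Eq (Eq Nat 0 0) (refl Nat 0) (refl Nat 0)
normal-order step count: 9
already normal: no
first contracted redex: a beta-redex


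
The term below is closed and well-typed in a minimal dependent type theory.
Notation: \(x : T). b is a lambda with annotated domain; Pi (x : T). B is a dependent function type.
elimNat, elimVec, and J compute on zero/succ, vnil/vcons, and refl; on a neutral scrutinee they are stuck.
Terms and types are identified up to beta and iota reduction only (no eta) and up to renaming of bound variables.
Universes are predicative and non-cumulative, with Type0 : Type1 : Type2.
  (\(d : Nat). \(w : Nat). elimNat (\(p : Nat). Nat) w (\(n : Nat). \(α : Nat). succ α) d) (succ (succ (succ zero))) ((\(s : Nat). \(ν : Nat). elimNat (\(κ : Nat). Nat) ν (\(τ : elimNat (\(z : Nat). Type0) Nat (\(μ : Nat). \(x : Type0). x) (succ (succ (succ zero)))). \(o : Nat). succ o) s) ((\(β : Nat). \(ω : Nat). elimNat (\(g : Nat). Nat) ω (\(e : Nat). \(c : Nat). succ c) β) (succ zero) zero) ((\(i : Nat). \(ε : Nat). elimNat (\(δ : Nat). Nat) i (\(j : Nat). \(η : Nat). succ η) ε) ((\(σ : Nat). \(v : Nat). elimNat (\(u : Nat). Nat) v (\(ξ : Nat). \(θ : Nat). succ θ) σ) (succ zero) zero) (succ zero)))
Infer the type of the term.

type:
  Nat


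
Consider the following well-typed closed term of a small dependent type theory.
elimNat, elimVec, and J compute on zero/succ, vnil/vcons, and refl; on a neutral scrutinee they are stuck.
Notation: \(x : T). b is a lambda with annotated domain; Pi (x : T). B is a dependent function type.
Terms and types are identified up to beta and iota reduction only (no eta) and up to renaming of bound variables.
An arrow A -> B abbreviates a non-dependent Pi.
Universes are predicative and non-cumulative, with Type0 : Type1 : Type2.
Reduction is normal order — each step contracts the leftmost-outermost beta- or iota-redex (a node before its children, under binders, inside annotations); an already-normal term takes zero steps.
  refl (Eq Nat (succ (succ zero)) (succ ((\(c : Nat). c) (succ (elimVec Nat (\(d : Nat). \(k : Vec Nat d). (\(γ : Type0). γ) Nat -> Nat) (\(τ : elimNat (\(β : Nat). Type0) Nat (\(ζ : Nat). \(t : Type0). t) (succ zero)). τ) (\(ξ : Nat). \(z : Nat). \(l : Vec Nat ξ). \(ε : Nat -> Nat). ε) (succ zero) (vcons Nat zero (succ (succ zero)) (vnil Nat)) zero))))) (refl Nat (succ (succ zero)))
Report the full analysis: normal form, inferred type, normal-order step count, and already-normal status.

reduced normal form:
  refl (Eq Nat (succ (succ zero)) (succ (succ zero))) (refl Nat (succ (succ zero)))
type:
  Eq (Eq Nat (succ (succ zero)) (succ (succ zero))) (refl Nat (succ (succ zero))) (refl Nat (succ (succ zero)))
reduction steps (normal order): 8
already normal: no
first contracted redex: a beta-redex


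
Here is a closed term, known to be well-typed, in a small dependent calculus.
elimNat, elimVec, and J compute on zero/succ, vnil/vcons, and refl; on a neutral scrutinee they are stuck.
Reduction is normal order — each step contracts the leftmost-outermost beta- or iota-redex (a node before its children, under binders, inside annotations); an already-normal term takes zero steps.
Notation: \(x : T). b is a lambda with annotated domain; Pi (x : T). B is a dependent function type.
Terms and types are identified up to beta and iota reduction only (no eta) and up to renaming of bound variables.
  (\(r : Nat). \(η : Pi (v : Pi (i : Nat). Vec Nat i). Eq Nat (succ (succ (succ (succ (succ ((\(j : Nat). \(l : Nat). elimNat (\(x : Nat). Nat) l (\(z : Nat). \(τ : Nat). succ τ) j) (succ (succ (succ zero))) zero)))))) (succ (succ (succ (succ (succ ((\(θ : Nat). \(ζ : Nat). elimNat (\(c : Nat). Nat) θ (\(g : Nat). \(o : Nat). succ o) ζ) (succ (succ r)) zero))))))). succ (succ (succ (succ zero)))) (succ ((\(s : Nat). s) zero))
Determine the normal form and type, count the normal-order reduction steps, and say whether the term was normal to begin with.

resulting normal form:
  \(r : Pi (η : Pi (v : Nat). Vec Nat v). Eq Nat (succ (succ (succ (succ (succ (succ (succ (succ zero)))))))) (succ (succ (succ (succ (succ (succ (succ (succ zero))))))))). succ (succ (succ (succ zero)))
inferred type:
  Pi (r : Pi (η : Pi (v : Nat). Vec Nat v). Eq Nat (succ (succ (succ (succ (succ (succ (succ (succ zero)))))))) (succ (succ (succ (succ (succ (succ (succ (succ zero))))))))). Nat
reduction steps (normal order): 17
term was already normal: no
first redex: a beta-redex


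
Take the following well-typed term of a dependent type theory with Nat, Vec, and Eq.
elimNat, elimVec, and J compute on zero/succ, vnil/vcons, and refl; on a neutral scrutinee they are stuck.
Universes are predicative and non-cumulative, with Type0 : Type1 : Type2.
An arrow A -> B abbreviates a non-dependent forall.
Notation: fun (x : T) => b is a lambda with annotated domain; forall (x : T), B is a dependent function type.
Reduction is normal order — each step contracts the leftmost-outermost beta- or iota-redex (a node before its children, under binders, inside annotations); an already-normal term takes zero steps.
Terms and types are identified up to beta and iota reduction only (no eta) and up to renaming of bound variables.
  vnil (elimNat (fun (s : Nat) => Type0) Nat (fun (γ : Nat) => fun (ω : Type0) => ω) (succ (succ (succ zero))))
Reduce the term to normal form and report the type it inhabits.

resulting normal form:
  vnil Nat
the term's type:
  Vec Nat zero
observation: reduction starts at an elimNat iota-redex, and 10 normal-order steps reach the normal form.


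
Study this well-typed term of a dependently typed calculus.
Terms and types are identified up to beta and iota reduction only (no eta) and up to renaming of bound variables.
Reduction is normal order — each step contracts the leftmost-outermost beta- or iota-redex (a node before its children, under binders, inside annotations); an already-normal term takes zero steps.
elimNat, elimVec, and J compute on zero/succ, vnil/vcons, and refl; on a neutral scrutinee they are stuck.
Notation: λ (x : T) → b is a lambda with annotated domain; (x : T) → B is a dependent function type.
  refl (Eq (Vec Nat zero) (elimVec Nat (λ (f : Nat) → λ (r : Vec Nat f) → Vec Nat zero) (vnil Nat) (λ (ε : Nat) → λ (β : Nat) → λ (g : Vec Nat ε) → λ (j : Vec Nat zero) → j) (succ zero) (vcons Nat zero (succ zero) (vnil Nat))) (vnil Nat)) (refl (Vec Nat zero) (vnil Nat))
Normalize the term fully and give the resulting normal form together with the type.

resulting normal form:
  refl (Eq (Vec Nat zero) (vnil Nat) (vnil Nat)) (refl (Vec Nat zero) (vnil Nat))
the term's type:
  Eq (Eq (Vec Nat zero) (vnil Nat) (vnil Nat)) (refl (Vec Nat zero) (vnil Nat)) (refl (Vec Nat zero) (vnil Nat))
observation: contracting an elimVec iota-redex first, the term normalizes in 6 steps.


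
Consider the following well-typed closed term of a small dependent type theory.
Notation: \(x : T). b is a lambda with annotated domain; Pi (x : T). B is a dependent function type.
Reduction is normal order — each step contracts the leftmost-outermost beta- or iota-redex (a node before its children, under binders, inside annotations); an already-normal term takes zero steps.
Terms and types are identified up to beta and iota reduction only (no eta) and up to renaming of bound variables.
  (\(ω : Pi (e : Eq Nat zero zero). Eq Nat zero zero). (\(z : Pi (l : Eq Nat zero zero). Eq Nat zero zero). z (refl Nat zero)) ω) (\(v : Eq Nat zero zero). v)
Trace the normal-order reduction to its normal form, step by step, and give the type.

reduction (normal order):
  (\(ω : Pi (e : Eq Nat zero zero). Eq Nat zero zero). (\(z : Pi (l : Eq Nat zero zero). Eq Nat zero zero). z (refl Nat zero)) ω) (\(v : Eq Nat zero zero). v)
  ~> (\(ω : Pi (e : Eq Nat zero zero). Eq Nat zero zero). ω (refl Nat zero)) (\(z : Eq Nat zero zero). z)
  ~> (\(ω : Eq Nat zero zero). ω) (refl Nat zero)
  ~> refl Nat zero
type:
  Eq Nat zero zero


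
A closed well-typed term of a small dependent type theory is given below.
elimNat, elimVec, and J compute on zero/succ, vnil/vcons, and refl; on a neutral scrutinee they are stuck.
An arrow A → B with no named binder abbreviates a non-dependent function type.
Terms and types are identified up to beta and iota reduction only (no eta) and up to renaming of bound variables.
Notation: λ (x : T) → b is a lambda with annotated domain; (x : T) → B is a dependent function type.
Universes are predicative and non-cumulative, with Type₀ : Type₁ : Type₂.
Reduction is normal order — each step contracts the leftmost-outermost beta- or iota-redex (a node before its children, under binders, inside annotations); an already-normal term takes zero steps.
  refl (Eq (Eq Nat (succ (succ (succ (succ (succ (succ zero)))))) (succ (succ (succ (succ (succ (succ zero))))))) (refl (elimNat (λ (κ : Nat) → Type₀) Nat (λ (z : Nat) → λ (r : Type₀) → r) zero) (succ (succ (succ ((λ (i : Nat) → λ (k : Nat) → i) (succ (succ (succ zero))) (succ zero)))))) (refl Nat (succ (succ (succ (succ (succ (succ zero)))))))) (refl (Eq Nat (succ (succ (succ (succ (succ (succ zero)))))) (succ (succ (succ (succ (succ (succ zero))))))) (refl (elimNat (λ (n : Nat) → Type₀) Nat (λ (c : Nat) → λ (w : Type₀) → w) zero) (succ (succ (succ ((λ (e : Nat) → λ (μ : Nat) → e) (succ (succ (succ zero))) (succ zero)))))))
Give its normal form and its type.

resulting normal form:
  refl (Eq (Eq Nat (succ (succ (succ (succ (succ (succ zero)))))) (succ (succ (succ (succ (succ (succ zero))))))) (refl Nat (succ (succ (succ (succ (succ (succ zero))))))) (refl Nat (succ (succ (succ (succ (succ (succ zero)))))))) (refl (Eq Nat (succ (succ (succ (succ (succ (succ zero)))))) (succ (succ (succ (succ (succ (succ zero))))))) (refl Nat (succ (succ (succ (succ (succ (succ zero))))))))
type:
  Eq (Eq (Eq Nat (succ (succ (succ (succ (succ (succ zero)))))) (succ (succ (succ (succ (succ (succ zero))))))) (refl Nat (succ (succ (succ (succ (succ (succ zero))))))) (refl Nat (succ (succ (succ (succ (succ (succ zero)))))))) (refl (Eq Nat (succ (succ (succ (succ (succ (succ zero)))))) (succ (succ (succ (succ (succ (succ zero))))))) (refl Nat (succ (succ (succ (succ (succ (succ zero)))))))) (refl (Eq Nat (succ (succ (succ (succ (succ (succ zero)))))) (succ (succ (succ (succ (succ (succ zero))))))) (refl Nat (succ (succ (succ (succ (succ (succ zero))))))))
observation: 6 normal-order steps separate the term from its normal form.


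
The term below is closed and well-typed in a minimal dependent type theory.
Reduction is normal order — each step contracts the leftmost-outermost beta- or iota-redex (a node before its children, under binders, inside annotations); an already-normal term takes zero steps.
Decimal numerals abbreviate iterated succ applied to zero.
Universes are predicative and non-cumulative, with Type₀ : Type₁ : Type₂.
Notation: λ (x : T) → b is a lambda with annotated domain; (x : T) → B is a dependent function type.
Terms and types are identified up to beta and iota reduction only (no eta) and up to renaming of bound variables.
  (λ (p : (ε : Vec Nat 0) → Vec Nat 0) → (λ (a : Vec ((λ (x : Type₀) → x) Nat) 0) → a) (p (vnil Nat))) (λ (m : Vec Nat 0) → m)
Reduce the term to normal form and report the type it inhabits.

normal form:
  vnil Nat
type:
  Vec Nat 0
observation: the leftmost-outermost redex is a beta-redex, and normalization takes 3 steps.


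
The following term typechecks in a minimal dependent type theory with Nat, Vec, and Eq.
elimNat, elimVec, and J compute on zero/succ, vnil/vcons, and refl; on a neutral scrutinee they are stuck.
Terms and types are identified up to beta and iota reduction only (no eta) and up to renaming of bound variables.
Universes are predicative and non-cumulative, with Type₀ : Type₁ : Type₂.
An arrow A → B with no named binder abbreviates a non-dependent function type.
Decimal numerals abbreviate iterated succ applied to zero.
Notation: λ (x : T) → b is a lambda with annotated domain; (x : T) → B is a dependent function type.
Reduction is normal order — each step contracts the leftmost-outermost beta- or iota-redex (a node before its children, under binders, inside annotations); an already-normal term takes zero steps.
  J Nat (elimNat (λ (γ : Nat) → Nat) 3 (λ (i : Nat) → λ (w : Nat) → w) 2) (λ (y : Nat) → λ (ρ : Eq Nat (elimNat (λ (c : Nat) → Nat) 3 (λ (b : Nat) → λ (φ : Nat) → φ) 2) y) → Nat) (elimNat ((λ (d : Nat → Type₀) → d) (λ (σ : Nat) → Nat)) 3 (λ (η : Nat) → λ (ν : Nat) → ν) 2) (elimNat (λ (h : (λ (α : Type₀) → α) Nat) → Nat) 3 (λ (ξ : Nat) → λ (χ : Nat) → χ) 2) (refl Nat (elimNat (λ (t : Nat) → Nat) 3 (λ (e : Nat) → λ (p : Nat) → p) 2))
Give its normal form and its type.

reduced normal form:
  3
inferred type:
  Nat
observation: the first redex contracted is a J iota-redex; the normal form is reached in 8 normal-order steps.


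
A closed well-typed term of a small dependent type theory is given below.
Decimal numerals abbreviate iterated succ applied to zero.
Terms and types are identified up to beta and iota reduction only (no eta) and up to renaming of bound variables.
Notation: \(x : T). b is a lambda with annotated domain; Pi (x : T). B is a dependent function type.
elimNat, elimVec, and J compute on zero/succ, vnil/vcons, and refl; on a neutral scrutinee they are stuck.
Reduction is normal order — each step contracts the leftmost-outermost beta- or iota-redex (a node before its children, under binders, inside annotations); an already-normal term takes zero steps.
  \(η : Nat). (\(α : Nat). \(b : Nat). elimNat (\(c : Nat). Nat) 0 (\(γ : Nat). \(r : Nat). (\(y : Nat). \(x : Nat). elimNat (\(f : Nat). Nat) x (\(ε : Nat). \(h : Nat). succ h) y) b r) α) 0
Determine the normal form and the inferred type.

normal form:
  \(η : Nat). \(α : Nat). 0
the term's type:
  Pi (η : Nat). Pi (α : Nat). Nat


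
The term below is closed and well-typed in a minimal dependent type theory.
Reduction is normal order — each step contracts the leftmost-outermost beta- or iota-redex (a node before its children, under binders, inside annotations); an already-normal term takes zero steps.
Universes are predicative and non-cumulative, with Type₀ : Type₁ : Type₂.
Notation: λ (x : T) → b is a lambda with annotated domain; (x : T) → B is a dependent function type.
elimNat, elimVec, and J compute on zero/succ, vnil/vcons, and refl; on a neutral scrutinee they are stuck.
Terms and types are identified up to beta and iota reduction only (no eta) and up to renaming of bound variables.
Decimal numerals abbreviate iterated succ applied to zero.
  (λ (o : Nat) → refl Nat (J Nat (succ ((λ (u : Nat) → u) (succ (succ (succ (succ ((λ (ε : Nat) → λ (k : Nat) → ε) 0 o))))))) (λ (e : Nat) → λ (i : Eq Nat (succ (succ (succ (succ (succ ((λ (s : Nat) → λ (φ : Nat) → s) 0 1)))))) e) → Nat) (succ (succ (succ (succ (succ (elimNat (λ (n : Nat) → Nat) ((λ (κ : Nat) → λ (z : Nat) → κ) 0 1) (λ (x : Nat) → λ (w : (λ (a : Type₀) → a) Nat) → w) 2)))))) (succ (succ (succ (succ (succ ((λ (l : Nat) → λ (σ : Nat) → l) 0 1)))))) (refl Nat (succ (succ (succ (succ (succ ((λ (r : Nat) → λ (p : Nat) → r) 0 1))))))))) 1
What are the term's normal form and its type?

normal form:
  refl Nat 5
type:
  Eq Nat 5 5


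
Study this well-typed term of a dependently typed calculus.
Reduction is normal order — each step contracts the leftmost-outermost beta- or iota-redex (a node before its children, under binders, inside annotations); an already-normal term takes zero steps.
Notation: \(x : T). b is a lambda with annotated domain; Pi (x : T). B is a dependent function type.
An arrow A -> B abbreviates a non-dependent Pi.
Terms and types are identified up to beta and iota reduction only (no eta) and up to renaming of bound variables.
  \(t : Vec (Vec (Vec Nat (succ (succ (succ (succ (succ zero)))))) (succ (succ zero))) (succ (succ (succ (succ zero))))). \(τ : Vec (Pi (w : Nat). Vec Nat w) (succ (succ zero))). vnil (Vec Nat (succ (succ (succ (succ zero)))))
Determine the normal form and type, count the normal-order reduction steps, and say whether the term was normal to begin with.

normal form:
  \(t : Vec (Vec (Vec Nat (succ (succ (succ (succ (succ zero)))))) (succ (succ zero))) (succ (succ (succ (succ zero))))). \(τ : Vec (Pi (w : Nat). Vec Nat w) (succ (succ zero))). vnil (Vec Nat (succ (succ (succ (succ zero)))))
inferred type:
  Vec (Vec (Vec Nat (succ (succ (succ (succ (succ zero)))))) (succ (succ zero))) (succ (succ (succ (succ zero)))) -> Vec (Pi (t : Nat). Vec Nat t) (succ (succ zero)) -> Vec (Vec Nat (succ (succ (succ (succ zero))))) zero
reduction steps (normal order): 0
already normal: yes


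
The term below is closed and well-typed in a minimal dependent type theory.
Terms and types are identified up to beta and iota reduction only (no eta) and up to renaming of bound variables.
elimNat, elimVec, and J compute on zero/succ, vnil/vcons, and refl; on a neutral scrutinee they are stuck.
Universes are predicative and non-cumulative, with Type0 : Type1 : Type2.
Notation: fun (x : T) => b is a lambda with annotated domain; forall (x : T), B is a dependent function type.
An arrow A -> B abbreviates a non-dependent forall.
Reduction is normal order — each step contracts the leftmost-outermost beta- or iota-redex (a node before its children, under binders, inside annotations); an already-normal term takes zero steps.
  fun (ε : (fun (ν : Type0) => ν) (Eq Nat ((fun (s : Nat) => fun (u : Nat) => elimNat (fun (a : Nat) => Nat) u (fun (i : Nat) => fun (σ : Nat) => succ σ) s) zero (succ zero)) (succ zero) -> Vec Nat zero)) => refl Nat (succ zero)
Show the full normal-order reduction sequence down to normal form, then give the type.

normal-order reduction sequence:
  fun (ε : (fun (ν : Type0) => ν) (Eq Nat ((fun (s : Nat) => fun (u : Nat) => elimNat (fun (a : Nat) => Nat) u (fun (i : Nat) => fun (σ : Nat) => succ σ) s) zero (succ zero)) (succ zero) -> Vec Nat zero)) => refl Nat (succ zero)
  ~> fun (ε : Eq Nat ((fun (ν : Nat) => fun (s : Nat) => elimNat (fun (u : Nat) => Nat) s (fun (a : Nat) => fun (i : Nat) => succ i) ν) zero (succ zero)) (succ zero) -> Vec Nat zero) => refl Nat (succ zero)
  ~> fun (ε : Eq Nat ((fun (ν : Nat) => elimNat (fun (s : Nat) => Nat) ν (fun (u : Nat) => fun (a : Nat) => succ a) zero) (succ zero)) (succ zero) -> Vec Nat zero) => refl Nat (succ zero)
  ~> fun (ε : Eq Nat (elimNat (fun (ν : Nat) => Nat) (succ zero) (fun (s : Nat) => fun (u : Nat) => succ u) zero) (succ zero) -> Vec Nat zero) => refl Nat (succ zero)
  ~> fun (ε : Eq Nat (succ zero) (succ zero) -> Vec Nat zero) => refl Nat (succ zero)
the term's type:
  (Eq Nat (succ zero) (succ zero) -> Vec Nat zero) -> Eq Nat (succ zero) (succ zero)


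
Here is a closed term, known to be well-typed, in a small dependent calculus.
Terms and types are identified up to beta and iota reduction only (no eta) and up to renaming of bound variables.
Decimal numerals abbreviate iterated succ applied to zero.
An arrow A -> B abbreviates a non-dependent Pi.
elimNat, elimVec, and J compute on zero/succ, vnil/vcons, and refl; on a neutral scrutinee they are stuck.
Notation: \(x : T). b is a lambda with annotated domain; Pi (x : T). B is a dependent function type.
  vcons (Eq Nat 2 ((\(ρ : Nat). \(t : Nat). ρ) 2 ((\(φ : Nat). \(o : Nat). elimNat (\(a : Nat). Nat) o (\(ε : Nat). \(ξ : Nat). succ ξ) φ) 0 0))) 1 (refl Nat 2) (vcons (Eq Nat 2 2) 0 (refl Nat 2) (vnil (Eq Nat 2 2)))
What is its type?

inferred type:
  Vec (Eq Nat 2 2) 2


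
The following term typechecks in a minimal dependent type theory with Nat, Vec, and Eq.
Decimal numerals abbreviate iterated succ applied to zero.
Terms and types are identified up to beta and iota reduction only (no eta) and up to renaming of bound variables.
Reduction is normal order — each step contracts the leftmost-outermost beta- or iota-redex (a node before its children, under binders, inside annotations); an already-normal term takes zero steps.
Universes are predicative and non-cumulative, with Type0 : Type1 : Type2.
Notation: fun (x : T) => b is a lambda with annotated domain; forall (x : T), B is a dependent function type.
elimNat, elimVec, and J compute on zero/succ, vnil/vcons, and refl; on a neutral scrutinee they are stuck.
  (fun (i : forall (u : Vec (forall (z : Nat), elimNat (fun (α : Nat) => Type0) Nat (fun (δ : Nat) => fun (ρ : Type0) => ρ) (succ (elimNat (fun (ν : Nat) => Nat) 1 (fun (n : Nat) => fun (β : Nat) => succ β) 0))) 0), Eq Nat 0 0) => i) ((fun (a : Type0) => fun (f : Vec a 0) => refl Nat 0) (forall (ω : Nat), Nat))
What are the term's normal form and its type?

resulting normal form:
  fun (i : Vec (forall (u : Nat), Nat) 0) => refl Nat 0
inferred type:
  forall (i : Vec (forall (u : Nat), Nat) 0), Eq Nat 0 0
observation: reduction starts at a beta-redex, and 2 normal-order steps reach the normal form.


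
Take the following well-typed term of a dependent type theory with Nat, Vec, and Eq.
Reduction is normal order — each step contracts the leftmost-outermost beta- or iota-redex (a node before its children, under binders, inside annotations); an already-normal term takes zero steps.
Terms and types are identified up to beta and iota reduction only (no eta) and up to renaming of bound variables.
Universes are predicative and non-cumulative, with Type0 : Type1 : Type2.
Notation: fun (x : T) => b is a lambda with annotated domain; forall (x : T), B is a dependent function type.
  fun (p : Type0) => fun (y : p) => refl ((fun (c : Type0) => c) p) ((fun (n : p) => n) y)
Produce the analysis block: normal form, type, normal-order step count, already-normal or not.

resulting normal form:
  fun (p : Type0) => fun (y : p) => refl p y
inferred type:
  forall (p : Type0), forall (y : p), Eq p y y
normal-order step count: 2
started in normal form: no
first contracted redex: a beta-redex
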